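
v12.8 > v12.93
False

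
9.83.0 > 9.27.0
True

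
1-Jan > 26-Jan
False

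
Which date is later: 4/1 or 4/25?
4/25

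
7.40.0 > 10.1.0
False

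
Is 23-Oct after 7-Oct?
Yes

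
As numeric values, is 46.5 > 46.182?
True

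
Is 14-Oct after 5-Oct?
Yes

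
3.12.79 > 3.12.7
True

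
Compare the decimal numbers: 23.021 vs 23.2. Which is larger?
23.2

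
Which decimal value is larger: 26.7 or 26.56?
26.7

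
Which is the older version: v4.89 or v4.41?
v4.41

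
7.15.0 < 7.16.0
True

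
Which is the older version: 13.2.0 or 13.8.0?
13.2.0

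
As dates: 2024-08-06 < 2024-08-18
True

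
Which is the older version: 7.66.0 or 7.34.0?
7.34.0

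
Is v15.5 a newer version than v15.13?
No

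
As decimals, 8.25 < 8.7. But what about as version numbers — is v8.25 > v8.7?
True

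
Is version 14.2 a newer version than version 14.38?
No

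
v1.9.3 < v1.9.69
True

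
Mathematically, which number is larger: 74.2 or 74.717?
74.717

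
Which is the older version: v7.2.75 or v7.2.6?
v7.2.6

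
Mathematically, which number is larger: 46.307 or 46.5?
46.5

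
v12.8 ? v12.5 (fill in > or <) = >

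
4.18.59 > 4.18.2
True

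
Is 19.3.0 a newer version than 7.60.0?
Yes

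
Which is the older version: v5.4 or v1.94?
v1.94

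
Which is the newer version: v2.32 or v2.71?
v2.71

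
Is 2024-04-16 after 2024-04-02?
Yes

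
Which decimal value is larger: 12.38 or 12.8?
12.8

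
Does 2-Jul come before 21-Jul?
Yes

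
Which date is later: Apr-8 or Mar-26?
Apr-8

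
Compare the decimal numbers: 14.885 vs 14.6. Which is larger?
14.885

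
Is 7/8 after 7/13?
No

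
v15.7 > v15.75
False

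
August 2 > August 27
False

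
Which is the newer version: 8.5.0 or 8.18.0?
8.18.0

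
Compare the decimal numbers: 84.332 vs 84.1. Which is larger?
84.332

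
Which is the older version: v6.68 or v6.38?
v6.38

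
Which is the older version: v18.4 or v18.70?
v18.4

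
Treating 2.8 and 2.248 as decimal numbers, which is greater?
2.8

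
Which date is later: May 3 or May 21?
May 21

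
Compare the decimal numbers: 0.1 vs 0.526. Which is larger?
0.526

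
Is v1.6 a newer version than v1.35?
No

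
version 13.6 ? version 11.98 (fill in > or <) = >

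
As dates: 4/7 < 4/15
True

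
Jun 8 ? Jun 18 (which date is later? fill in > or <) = <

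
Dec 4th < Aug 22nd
False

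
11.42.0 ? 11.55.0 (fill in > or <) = <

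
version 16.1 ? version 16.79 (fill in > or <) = <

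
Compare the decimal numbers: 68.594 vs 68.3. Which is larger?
68.594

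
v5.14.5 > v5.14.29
False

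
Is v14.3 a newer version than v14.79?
No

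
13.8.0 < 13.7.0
False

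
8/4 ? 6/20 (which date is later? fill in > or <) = >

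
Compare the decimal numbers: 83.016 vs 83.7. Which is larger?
83.7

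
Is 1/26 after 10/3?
No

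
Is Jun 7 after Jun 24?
No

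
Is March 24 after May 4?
No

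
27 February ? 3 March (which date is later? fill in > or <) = <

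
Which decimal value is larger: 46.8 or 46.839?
46.839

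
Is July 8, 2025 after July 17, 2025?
No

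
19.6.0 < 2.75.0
False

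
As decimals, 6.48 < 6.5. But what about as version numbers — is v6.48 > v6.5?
True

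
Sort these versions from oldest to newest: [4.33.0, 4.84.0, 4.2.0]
[4.2.0, 4.33.0, 4.84.0]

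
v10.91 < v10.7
False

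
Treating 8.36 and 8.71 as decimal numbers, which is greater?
8.71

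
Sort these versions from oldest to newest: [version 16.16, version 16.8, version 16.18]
[version 16.8, version 16.16, version 16.18]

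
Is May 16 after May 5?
Yes. Day 16 comes after day 5 in May — this is a date comparison, not a decimal one (the decimal 5.16 would be smaller than 5.5).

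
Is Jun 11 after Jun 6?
Yes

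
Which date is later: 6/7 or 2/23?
6/7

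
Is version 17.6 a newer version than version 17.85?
No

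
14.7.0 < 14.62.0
True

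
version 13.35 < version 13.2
False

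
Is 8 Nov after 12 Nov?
No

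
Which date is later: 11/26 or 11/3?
11/26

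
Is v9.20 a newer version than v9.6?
Yes. Version numbers are compared segment by segment as integers, not as decimals: minor version 20 > 6, so v9.20 > v9.6 (even though the decimal 9.20 < 9.6).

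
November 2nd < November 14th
True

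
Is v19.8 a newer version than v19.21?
No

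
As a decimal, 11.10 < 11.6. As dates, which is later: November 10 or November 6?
November 10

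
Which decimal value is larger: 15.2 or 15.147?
15.2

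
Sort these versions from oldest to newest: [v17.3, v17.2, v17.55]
[v17.2, v17.3, v17.55]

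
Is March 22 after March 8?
Yes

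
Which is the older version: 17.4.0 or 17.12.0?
17.4.0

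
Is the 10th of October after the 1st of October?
Yes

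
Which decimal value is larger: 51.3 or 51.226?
51.3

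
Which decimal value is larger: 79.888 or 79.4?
79.888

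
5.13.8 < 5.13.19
True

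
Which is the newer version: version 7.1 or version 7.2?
version 7.2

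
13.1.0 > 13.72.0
False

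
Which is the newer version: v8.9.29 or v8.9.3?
v8.9.29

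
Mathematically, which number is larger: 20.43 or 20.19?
20.43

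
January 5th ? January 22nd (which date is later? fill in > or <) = <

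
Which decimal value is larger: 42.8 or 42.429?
42.8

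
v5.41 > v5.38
True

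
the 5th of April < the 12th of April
True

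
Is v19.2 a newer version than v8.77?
Yes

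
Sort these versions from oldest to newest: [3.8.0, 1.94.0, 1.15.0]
[1.15.0, 1.94.0, 3.8.0]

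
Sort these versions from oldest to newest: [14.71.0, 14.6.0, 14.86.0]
[14.6.0, 14.71.0, 14.86.0]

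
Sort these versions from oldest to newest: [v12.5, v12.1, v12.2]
[v12.1, v12.2, v12.5]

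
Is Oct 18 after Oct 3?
Yes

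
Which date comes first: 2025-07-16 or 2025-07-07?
2025-07-07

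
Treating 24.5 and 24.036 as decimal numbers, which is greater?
24.5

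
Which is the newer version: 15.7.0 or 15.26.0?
15.26.0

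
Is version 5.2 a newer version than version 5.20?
No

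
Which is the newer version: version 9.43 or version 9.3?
version 9.43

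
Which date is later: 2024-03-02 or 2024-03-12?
2024-03-12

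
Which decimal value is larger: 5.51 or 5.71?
5.71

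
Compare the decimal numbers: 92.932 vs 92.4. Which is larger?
92.932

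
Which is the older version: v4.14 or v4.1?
v4.1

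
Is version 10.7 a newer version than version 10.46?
No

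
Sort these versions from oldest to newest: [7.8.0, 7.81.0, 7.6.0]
[7.6.0, 7.8.0, 7.81.0]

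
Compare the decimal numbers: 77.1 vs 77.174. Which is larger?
77.174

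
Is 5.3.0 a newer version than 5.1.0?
Yes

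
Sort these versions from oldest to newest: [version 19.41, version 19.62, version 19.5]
[version 19.5, version 19.41, version 19.62]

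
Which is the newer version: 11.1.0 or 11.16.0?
11.16.0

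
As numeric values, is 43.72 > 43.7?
True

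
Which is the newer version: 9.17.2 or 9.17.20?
9.17.20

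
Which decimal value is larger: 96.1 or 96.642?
96.642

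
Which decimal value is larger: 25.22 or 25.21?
25.22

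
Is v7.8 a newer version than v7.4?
Yes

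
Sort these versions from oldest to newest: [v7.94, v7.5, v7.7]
[v7.5, v7.7, v7.94]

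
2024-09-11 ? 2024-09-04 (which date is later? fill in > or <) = >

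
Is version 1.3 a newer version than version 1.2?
Yes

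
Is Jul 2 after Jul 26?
No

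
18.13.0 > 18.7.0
True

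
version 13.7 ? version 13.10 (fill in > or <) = <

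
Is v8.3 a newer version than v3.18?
Yes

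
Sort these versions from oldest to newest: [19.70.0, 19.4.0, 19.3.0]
[19.3.0, 19.4.0, 19.70.0]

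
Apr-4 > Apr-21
False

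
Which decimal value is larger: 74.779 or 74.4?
74.779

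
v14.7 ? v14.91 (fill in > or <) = <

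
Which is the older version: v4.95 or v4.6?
v4.6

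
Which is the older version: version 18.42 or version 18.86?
version 18.42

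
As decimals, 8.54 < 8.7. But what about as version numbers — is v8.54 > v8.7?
True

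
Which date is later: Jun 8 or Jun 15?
Jun 15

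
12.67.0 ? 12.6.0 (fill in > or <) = >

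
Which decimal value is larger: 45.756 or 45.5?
45.756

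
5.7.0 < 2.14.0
False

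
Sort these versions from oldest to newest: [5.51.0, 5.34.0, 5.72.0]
[5.34.0, 5.51.0, 5.72.0]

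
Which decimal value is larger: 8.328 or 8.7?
8.7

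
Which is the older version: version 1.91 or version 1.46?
version 1.46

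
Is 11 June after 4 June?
Yes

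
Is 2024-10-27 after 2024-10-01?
Yes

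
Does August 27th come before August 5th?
No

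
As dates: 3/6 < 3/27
True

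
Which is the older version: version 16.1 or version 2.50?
version 2.50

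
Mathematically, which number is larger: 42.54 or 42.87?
42.87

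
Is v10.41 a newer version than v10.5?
Yes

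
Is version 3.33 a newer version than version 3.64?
No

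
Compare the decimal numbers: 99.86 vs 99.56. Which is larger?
99.86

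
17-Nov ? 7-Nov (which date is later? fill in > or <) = >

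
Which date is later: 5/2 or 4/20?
5/2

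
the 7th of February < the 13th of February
True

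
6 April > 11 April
False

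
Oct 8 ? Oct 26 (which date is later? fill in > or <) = <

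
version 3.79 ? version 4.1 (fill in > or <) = <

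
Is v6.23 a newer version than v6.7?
Yes. Version numbers are compared segment by segment as integers, not as decimals: minor version 23 > 7, so v6.23 > v6.7 (even though the decimal 6.23 < 6.7).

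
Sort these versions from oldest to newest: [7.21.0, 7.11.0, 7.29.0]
[7.11.0, 7.21.0, 7.29.0]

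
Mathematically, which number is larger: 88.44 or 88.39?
88.44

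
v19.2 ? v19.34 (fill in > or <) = <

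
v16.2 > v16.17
False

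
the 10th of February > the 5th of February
True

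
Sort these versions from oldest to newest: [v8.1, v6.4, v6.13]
[v6.4, v6.13, v8.1]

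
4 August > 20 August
False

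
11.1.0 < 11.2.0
True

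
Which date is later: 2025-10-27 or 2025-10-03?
2025-10-27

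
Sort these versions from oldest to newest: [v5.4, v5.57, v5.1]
[v5.1, v5.4, v5.57]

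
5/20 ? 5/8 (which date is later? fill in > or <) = >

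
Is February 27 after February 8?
Yes. Day 27 comes after day 8 in February — this is a date comparison, not a decimal one (the decimal 2.27 would be smaller than 2.8).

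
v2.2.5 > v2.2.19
False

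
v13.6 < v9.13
False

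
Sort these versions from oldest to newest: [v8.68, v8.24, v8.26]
[v8.24, v8.26, v8.68]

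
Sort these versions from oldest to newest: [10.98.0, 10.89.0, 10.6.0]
[10.6.0, 10.89.0, 10.98.0]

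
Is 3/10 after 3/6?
Yes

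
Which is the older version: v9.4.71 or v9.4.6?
v9.4.6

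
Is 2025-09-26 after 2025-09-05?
Yes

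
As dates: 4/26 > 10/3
False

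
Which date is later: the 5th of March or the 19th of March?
the 19th of March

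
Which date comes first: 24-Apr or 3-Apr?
3-Apr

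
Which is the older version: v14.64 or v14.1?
v14.1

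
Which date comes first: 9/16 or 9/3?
9/3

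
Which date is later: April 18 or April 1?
April 18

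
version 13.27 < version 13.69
True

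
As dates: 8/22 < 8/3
False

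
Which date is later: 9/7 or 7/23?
9/7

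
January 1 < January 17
True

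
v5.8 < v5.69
True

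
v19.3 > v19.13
False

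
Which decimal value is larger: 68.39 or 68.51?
68.51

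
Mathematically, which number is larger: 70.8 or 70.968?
70.968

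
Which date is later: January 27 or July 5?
July 5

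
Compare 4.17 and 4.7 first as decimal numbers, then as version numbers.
As decimals: 4.17 < 4.7. As versions: v4.17 > v4.7 (minor version 17 > 7).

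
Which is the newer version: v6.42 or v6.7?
v6.42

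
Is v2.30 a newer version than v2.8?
Yes. Version numbers are compared segment by segment as integers, not as decimals: minor version 30 > 8, so v2.30 > v2.8 (even though the decimal 2.30 < 2.8).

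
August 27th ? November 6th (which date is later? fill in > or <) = <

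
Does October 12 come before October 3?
No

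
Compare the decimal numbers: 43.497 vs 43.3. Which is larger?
43.497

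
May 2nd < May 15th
True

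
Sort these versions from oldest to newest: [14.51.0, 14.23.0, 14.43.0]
[14.23.0, 14.43.0, 14.51.0]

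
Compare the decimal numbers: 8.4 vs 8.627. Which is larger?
8.627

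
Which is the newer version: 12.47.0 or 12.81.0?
12.81.0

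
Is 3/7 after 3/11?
No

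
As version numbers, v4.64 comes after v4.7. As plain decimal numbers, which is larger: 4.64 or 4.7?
4.7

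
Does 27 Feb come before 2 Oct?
Yes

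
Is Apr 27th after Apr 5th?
Yes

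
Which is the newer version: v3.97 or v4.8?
v4.8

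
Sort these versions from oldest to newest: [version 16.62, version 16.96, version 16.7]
[version 16.7, version 16.62, version 16.96]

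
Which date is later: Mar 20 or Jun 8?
Jun 8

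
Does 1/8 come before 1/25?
Yes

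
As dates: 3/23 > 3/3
True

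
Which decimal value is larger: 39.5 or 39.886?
39.886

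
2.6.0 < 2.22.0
True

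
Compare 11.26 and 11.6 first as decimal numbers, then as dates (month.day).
As decimals: 11.26 < 11.6. As dates: 11/26 is later than 11/6 (day 26 > day 6).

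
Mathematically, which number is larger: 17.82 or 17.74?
17.82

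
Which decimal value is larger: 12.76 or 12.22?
12.76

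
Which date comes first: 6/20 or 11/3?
6/20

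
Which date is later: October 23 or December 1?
December 1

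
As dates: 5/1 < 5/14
True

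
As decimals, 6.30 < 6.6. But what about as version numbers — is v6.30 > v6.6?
True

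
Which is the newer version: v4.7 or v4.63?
v4.63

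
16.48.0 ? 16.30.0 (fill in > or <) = >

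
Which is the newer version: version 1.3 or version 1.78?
version 1.78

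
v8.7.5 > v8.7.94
False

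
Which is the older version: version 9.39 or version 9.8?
version 9.8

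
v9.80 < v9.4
False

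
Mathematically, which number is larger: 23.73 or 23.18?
23.73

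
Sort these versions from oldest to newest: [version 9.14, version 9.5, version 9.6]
[version 9.5, version 9.6, version 9.14]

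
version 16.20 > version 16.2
True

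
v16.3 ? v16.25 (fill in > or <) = <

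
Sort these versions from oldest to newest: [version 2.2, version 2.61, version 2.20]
[version 2.2, version 2.20, version 2.61]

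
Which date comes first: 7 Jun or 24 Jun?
7 Jun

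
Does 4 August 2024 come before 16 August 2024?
Yes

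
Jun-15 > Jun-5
True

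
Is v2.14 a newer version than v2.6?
Yes. Version numbers are compared segment by segment as integers, not as decimals: minor version 14 > 6, so v2.14 > v2.6 (even though the decimal 2.14 < 2.6).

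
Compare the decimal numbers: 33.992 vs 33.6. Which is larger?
33.992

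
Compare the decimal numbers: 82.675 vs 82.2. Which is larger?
82.675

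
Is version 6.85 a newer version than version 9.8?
No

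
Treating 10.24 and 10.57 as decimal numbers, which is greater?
10.57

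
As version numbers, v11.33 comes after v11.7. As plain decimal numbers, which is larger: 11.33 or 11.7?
11.7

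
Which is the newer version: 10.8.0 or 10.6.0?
10.8.0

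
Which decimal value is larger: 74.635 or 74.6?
74.635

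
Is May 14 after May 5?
Yes. Day 14 comes after day 5 in May — this is a date comparison, not a decimal one (the decimal 5.14 would be smaller than 5.5).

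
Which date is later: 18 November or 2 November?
18 November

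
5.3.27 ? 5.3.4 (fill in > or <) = >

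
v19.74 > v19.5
True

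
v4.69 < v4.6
False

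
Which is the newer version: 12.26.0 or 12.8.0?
12.26.0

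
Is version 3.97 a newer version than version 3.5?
Yes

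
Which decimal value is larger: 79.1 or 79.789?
79.789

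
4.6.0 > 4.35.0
False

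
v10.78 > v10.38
True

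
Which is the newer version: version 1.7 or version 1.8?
version 1.8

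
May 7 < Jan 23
False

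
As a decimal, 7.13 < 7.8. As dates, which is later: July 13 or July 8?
July 13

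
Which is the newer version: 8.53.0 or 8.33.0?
8.53.0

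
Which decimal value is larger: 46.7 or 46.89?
46.89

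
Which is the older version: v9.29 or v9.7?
v9.7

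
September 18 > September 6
True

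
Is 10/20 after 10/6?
Yes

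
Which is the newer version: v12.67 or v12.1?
v12.67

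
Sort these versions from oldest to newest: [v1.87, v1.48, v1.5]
[v1.5, v1.48, v1.87]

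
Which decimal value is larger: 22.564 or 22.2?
22.564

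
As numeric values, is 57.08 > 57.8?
False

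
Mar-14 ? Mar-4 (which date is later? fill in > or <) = >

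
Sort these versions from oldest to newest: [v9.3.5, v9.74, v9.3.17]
[v9.3.5, v9.3.17, v9.74]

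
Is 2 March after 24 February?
Yes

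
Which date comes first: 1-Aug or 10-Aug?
1-Aug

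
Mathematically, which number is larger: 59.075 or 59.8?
59.8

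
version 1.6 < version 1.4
False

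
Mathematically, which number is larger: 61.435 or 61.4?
61.435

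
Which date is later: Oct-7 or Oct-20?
Oct-20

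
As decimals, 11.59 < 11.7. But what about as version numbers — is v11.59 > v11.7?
True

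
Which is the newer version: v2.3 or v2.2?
v2.3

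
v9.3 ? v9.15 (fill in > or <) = <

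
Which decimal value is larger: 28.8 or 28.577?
28.8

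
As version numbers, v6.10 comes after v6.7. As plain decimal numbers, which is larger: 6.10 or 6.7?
6.7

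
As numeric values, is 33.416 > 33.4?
True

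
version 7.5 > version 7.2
True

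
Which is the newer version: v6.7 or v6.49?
v6.49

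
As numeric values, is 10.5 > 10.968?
False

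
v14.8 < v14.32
True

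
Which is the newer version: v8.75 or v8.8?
v8.75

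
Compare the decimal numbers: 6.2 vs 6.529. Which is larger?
6.529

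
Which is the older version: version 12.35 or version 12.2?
version 12.2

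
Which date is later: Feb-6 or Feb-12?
Feb-12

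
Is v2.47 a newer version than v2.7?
Yes. Version numbers are compared segment by segment as integers, not as decimals: minor version 47 > 7, so v2.47 > v2.7 (even though the decimal 2.47 < 2.7).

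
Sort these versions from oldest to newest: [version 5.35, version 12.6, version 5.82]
[version 5.35, version 5.82, version 12.6]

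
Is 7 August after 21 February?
Yes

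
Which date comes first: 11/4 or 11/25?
11/4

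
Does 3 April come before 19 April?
Yes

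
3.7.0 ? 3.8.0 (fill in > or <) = <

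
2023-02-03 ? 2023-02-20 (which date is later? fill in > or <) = <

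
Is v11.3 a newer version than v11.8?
No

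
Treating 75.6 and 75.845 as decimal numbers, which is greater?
75.845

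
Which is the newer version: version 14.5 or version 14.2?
version 14.5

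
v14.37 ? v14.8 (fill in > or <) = >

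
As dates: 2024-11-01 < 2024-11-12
True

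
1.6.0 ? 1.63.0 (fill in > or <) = <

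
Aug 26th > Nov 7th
False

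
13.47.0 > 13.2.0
True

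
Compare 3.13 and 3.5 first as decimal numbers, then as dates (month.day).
As decimals: 3.13 < 3.5. As dates: 3/13 is later than 3/5 (day 13 > day 5).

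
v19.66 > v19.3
True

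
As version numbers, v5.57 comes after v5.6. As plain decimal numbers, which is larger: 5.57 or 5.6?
5.6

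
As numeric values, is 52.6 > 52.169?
True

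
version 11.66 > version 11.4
True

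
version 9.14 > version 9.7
True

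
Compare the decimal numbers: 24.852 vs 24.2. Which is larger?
24.852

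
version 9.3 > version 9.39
False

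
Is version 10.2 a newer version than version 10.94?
No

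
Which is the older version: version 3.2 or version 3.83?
version 3.2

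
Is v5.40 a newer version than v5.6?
Yes. Version numbers are compared segment by segment as integers, not as decimals: minor version 40 > 6, so v5.40 > v5.6 (even though the decimal 5.40 < 5.6).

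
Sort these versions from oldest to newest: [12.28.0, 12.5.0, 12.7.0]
[12.5.0, 12.7.0, 12.28.0]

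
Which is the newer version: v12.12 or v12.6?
v12.12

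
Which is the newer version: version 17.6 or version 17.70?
version 17.70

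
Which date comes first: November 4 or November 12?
November 4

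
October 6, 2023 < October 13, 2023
True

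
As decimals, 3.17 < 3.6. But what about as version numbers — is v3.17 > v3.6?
True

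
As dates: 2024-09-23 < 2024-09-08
False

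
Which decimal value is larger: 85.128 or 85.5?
85.5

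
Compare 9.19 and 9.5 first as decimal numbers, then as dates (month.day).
As decimals: 9.19 < 9.5. As dates: 9/19 is later than 9/5 (day 19 > day 5).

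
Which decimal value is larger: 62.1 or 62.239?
62.239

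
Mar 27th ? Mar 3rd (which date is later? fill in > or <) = >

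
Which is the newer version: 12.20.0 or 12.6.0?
12.20.0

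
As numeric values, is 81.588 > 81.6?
False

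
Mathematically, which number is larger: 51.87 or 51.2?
51.87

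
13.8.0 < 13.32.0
True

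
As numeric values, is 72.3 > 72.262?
True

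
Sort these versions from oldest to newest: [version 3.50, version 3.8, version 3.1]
[version 3.1, version 3.8, version 3.50]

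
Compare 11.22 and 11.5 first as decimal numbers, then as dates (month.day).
As decimals: 11.22 < 11.5. As dates: 11/22 is later than 11/5 (day 22 > day 5).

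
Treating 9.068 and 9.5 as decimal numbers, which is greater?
9.5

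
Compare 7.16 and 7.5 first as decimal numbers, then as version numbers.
As decimals: 7.16 < 7.5. As versions: v7.16 > v7.5 (minor version 16 > 5).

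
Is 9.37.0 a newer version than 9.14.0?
Yes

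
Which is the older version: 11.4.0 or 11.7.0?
11.4.0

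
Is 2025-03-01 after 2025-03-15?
No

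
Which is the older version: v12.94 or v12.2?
v12.2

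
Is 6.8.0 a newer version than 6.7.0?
Yes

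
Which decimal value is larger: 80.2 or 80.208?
80.208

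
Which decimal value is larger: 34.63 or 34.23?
34.63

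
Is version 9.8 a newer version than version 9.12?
No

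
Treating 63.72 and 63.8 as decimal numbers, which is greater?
63.8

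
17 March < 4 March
False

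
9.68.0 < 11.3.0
True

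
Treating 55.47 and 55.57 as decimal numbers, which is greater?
55.57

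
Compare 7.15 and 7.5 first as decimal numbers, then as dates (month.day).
As decimals: 7.15 < 7.5. As dates: 7/15 is later than 7/5 (day 15 > day 5).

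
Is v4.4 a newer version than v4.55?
No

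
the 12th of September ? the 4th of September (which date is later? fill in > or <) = >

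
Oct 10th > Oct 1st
True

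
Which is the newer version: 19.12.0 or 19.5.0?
19.12.0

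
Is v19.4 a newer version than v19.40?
No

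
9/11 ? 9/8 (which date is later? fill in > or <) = >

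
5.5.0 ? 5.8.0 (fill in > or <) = <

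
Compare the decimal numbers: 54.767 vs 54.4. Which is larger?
54.767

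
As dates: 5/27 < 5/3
False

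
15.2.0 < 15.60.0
True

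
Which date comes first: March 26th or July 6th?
March 26th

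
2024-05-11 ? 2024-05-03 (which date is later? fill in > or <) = >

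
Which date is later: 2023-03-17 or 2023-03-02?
2023-03-17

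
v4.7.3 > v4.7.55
False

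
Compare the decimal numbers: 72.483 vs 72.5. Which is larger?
72.5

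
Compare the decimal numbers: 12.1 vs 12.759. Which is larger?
12.759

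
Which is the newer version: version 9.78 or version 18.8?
version 18.8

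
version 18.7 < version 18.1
False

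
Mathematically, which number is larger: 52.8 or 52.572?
52.8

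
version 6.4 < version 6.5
True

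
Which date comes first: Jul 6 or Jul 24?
Jul 6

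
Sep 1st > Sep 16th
False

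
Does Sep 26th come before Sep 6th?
No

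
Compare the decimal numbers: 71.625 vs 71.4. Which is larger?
71.625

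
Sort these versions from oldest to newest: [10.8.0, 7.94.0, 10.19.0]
[7.94.0, 10.8.0, 10.19.0]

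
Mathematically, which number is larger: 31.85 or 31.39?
31.85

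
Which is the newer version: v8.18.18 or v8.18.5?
v8.18.18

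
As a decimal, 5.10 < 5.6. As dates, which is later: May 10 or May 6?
May 10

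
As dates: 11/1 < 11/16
True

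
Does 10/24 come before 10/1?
No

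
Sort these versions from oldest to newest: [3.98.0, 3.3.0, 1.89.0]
[1.89.0, 3.3.0, 3.98.0]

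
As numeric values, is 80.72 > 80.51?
True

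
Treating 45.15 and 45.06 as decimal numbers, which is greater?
45.15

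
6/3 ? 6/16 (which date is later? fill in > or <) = <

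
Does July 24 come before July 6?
No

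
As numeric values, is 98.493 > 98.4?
True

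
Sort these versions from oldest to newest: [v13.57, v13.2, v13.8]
[v13.2, v13.8, v13.57]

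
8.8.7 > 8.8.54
False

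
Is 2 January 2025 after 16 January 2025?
No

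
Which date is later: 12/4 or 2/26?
12/4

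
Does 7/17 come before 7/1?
No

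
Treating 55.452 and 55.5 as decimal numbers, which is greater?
55.5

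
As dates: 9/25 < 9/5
False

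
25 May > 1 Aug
False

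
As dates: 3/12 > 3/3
True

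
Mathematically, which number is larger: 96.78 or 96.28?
96.78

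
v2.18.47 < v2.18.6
False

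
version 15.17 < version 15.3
False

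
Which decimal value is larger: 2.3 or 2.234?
2.3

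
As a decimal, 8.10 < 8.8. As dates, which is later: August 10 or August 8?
August 10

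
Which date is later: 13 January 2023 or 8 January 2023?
13 January 2023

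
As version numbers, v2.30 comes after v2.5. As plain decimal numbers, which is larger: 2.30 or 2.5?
2.5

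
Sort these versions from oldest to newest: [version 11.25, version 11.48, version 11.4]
[version 11.4, version 11.25, version 11.48]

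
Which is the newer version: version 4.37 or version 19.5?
version 19.5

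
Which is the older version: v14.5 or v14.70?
v14.5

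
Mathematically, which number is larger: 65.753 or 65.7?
65.753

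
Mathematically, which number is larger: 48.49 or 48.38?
48.49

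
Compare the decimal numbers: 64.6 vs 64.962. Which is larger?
64.962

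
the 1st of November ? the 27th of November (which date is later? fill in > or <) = <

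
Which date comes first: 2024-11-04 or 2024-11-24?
2024-11-04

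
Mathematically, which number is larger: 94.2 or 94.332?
94.332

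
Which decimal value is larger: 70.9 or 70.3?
70.9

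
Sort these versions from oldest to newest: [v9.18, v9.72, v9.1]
[v9.1, v9.18, v9.72]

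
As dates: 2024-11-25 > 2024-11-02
True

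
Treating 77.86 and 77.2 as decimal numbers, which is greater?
77.86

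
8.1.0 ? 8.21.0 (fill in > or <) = <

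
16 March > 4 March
True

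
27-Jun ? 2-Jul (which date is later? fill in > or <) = <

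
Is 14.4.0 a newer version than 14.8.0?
No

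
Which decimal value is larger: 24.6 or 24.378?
24.6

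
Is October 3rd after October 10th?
No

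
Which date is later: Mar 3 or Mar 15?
Mar 15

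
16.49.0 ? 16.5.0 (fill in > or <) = >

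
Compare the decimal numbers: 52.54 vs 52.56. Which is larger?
52.56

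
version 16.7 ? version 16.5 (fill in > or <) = >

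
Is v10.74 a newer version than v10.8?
Yes. Version numbers are compared segment by segment as integers, not as decimals: minor version 74 > 8, so v10.74 > v10.8 (even though the decimal 10.74 < 10.8).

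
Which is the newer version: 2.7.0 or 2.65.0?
2.65.0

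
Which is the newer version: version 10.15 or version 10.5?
version 10.15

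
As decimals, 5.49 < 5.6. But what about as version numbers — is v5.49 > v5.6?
True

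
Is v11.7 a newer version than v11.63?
No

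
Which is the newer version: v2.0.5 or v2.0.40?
v2.0.40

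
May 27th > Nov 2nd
False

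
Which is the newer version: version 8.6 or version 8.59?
version 8.59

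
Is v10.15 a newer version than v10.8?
Yes. Version numbers are compared segment by segment as integers, not as decimals: minor version 15 > 8, so v10.15 > v10.8 (even though the decimal 10.15 < 10.8).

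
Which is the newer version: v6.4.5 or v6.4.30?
v6.4.30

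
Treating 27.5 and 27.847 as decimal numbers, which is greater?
27.847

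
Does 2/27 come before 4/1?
Yes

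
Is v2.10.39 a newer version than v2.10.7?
Yes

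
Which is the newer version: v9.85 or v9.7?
v9.85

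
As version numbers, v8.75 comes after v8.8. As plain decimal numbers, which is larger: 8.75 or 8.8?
8.8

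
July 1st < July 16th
True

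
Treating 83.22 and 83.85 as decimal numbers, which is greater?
83.85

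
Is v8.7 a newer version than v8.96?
No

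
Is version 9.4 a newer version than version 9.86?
No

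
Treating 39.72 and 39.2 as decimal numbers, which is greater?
39.72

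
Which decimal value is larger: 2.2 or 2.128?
2.2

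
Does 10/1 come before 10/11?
Yes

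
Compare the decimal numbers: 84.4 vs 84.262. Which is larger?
84.4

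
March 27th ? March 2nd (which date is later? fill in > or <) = >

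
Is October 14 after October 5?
Yes. Day 14 comes after day 5 in October — this is a date comparison, not a decimal one (the decimal 10.14 would be smaller than 10.5).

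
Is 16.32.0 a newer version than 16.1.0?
Yes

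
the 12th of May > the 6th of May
True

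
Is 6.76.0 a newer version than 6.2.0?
Yes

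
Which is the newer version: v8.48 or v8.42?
v8.48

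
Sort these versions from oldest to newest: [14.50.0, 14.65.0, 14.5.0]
[14.5.0, 14.50.0, 14.65.0]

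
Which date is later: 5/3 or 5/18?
5/18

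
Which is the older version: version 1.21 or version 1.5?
version 1.5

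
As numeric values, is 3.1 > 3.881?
False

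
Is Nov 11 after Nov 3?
Yes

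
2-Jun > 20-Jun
False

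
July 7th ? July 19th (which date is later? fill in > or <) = <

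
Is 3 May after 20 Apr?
Yes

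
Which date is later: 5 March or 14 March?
14 March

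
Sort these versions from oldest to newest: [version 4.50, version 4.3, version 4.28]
[version 4.3, version 4.28, version 4.50]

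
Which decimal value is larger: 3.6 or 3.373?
3.6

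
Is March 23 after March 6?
Yes. Day 23 comes after day 6 in March — this is a date comparison, not a decimal one (the decimal 3.23 would be smaller than 3.6).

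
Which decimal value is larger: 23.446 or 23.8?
23.8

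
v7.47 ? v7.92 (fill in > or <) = <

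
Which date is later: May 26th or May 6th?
May 26th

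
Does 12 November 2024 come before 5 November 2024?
No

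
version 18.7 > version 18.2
True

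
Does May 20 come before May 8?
No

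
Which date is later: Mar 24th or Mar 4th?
Mar 24th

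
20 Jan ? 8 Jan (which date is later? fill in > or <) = >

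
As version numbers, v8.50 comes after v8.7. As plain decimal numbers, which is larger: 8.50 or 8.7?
8.7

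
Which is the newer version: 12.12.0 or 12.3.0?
12.12.0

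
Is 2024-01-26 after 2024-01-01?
Yes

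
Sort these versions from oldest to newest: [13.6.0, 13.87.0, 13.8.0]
[13.6.0, 13.8.0, 13.87.0]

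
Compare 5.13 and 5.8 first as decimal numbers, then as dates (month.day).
As decimals: 5.13 < 5.8. As dates: 5/13 is later than 5/8 (day 13 > day 8).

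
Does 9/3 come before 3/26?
No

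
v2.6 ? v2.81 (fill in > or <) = <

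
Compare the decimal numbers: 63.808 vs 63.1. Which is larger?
63.808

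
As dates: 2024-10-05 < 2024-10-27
True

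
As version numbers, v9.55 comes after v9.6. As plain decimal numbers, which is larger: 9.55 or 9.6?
9.6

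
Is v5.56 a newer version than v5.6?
Yes. Version numbers are compared segment by segment as integers, not as decimals: minor version 56 > 6, so v5.56 > v5.6 (even though the decimal 5.56 < 5.6).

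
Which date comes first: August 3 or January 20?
January 20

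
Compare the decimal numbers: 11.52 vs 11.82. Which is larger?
11.82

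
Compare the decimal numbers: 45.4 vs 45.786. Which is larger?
45.786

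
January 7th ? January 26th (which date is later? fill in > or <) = <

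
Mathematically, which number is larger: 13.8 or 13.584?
13.8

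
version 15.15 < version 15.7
False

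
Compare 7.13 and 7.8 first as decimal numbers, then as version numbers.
As decimals: 7.13 < 7.8. As versions: v7.13 > v7.8 (minor version 13 > 8).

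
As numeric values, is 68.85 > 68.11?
True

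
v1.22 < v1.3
False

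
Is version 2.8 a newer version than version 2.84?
No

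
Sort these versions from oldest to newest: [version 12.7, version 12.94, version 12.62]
[version 12.7, version 12.62, version 12.94]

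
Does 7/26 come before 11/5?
Yes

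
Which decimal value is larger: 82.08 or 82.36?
82.36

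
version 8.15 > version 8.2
True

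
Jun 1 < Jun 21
True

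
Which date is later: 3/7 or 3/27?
3/27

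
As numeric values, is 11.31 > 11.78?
False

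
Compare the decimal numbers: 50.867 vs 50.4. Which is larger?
50.867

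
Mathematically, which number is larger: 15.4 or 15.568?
15.568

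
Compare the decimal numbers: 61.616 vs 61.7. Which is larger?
61.7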